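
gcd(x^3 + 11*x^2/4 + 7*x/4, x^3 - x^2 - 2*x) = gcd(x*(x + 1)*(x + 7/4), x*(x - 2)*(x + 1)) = x^2 + x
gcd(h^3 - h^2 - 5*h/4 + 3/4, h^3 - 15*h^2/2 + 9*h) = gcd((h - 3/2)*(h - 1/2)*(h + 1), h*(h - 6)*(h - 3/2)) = h - 3/2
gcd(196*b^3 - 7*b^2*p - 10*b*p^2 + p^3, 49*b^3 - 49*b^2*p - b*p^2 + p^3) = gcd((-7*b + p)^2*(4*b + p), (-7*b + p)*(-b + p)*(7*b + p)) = -7*b + p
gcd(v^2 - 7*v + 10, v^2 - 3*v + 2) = v - 2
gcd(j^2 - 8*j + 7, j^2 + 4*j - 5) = j - 1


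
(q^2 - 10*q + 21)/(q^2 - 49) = (q - 3)/(q + 7)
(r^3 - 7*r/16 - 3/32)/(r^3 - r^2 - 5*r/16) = (4*r^2 - r - 3/2)/(r*(4*r - 5))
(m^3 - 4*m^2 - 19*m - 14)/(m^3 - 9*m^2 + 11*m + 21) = (m + 2)/(m - 3)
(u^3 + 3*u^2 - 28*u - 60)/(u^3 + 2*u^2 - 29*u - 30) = (u + 2)/(u + 1)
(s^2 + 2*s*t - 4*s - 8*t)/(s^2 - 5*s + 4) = (s + 2*t)/(s - 1)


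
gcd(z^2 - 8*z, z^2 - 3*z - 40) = z - 8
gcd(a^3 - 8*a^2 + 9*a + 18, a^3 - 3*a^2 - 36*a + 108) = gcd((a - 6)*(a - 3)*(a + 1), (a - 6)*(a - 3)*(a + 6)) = a^2 - 9*a + 18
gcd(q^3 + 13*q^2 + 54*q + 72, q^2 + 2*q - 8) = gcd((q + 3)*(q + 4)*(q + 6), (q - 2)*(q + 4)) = q + 4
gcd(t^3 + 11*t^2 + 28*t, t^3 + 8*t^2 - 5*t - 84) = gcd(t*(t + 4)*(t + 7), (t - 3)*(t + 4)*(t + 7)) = t^2 + 11*t + 28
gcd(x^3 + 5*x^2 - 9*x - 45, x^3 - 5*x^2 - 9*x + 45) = x^2 - 9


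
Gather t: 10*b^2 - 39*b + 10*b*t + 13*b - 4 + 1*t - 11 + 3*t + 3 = 10*b^2 - 26*b + t*(10*b + 4) - 12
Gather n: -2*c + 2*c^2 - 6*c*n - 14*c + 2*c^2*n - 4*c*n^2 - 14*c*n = 2*c^2 - 4*c*n^2 - 16*c + n*(2*c^2 - 20*c)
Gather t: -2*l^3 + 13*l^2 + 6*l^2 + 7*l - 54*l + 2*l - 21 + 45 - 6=-2*l^3 + 19*l^2 - 45*l + 18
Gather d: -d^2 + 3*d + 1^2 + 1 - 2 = -d^2 + 3*d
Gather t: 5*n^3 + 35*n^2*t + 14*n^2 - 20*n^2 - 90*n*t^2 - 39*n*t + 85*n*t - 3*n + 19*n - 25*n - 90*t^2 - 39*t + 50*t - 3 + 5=5*n^3 - 6*n^2 - 9*n + t^2*(-90*n - 90) + t*(35*n^2 + 46*n + 11) + 2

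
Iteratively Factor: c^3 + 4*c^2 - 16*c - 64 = (c + 4)*(c^2 - 16) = (c + 4)^2*(c - 4)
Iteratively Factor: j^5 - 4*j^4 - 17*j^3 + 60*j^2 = (j + 4)*(j^4 - 8*j^3 + 15*j^2) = j*(j + 4)*(j^3 - 8*j^2 + 15*j) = j^2*(j + 4)*(j^2 - 8*j + 15) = j^2*(j - 3)*(j + 4)*(j - 5)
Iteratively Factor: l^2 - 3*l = (l - 3)*(l)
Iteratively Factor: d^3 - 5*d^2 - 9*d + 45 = (d + 3)*(d^2 - 8*d + 15) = (d - 5)*(d + 3)*(d - 3)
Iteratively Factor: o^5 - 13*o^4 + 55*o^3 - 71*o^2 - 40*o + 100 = (o - 5)*(o^4 - 8*o^3 + 15*o^2 + 4*o - 20) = (o - 5)*(o - 2)*(o^3 - 6*o^2 + 3*o + 10) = (o - 5)*(o - 2)^2*(o^2 - 4*o - 5) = (o - 5)^2*(o - 2)^2*(o + 1)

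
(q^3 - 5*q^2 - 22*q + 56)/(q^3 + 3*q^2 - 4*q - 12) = (q^2 - 3*q - 28)/(q^2 + 5*q + 6)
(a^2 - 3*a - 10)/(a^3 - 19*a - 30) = 1/(a + 3)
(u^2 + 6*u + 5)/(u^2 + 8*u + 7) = (u + 5)/(u + 7)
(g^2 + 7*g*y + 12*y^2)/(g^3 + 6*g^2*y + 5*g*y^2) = (g^2 + 7*g*y + 12*y^2)/(g*(g^2 + 6*g*y + 5*y^2))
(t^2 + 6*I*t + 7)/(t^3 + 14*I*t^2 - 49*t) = (t - I)/(t*(t + 7*I))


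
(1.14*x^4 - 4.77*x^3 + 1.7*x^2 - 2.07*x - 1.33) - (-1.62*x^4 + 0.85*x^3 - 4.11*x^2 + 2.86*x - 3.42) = 2.76*x^4 - 5.62*x^3 + 5.81*x^2 - 4.93*x + 2.09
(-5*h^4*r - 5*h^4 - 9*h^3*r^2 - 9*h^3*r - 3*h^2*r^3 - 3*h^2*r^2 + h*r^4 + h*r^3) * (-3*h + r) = 15*h^5*r + 15*h^5 + 22*h^4*r^2 + 22*h^4*r - 6*h^2*r^4 - 6*h^2*r^3 + h*r^5 + h*r^4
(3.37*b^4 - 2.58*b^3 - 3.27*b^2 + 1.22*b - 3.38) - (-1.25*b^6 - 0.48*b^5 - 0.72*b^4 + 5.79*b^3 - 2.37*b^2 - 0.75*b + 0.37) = 1.25*b^6 + 0.48*b^5 + 4.09*b^4 - 8.37*b^3 - 0.9*b^2 + 1.97*b - 3.75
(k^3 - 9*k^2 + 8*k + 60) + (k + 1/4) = k^3 - 9*k^2 + 9*k + 241/4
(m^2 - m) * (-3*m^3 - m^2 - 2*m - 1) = -3*m^5 + 2*m^4 - m^3 + m^2 + m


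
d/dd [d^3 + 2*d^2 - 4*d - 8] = 3*d^2 + 4*d - 4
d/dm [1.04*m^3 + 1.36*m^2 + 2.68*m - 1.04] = 3.12*m^2 + 2.72*m + 2.68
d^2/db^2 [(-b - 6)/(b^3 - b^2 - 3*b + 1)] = 2*(-(b + 6)*(-3*b^2 + 2*b + 3)^2 + (3*b^2 - 2*b + (b + 6)*(3*b - 1) - 3)*(b^3 - b^2 - 3*b + 1))/(b^3 - b^2 - 3*b + 1)^3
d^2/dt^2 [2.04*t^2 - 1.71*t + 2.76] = 4.08000000000000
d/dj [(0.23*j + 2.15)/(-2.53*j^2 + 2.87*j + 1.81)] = (0.5819*j^2 + 10.879*j - 5.7542)/(6.4009*j^4 - 14.5222*j^3 - 0.9217*j^2 + 10.3894*j + 3.2761)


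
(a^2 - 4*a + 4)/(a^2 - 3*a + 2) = (a - 2)/(a - 1)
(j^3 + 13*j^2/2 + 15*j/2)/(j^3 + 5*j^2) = (j + 3/2)/j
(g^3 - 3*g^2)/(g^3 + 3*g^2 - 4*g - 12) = g^2*(g - 3)/(g^3 + 3*g^2 - 4*g - 12)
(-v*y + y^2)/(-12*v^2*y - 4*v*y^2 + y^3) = (v - y)/(12*v^2 + 4*v*y - y^2)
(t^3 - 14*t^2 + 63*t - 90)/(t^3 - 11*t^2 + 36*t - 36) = (t - 5)/(t - 2)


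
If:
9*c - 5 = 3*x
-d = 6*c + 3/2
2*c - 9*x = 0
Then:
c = 3/5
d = -51/10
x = 2/15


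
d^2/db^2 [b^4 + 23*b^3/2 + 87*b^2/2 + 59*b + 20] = 12*b^2 + 69*b + 87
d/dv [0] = 0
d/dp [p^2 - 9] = 2*p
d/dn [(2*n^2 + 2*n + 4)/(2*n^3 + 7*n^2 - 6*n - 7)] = 2*(-2*n^4 - 4*n^3 - 25*n^2 - 42*n + 5)/(4*n^6 + 28*n^5 + 25*n^4 - 112*n^3 - 62*n^2 + 84*n + 49)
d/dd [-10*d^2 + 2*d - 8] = 2 - 20*d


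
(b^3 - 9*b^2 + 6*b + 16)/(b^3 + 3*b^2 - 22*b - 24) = (b^2 - 10*b + 16)/(b^2 + 2*b - 24)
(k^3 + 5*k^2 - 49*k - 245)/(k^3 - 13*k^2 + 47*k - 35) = (k^2 + 12*k + 35)/(k^2 - 6*k + 5)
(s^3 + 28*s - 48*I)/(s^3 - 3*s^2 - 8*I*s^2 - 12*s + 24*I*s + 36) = (s^2 + 2*I*s + 24)/(s^2 + s*(-3 - 6*I) + 18*I)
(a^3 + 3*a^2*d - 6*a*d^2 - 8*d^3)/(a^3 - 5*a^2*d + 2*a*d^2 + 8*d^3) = (a + 4*d)/(a - 4*d)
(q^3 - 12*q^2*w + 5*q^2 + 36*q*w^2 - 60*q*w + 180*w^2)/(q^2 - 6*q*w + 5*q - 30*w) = q - 6*w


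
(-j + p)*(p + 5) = -j*p - 5*j + p^2 + 5*p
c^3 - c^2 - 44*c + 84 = (c - 6)*(c - 2)*(c + 7)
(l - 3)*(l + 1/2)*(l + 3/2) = l^3 - l^2 - 21*l/4 - 9/4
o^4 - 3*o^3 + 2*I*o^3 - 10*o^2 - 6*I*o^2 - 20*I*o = o*(o - 5)*(o + 2)*(o + 2*I)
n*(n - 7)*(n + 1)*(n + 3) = n^4 - 3*n^3 - 25*n^2 - 21*n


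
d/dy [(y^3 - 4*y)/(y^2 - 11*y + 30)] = (y^4 - 22*y^3 + 94*y^2 - 120)/(y^4 - 22*y^3 + 181*y^2 - 660*y + 900)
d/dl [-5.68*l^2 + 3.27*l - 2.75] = 3.27 - 11.36*l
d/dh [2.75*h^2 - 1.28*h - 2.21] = 5.5*h - 1.28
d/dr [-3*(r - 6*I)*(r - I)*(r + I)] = -9*r^2 + 36*I*r - 3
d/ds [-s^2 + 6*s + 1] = 6 - 2*s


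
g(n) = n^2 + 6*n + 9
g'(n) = 2*n + 6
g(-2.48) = 0.27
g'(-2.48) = 1.04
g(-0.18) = 7.95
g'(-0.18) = 5.64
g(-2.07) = 0.86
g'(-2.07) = 1.86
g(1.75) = 22.56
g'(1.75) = 9.50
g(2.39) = 29.05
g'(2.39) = 10.78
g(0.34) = 11.16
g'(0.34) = 6.68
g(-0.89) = 4.45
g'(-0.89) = 4.22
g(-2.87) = 0.02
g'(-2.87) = 0.26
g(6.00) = 81.00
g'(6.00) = 18.00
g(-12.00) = 81.00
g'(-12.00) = -18.00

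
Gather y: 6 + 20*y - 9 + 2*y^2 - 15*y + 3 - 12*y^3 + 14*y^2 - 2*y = -12*y^3 + 16*y^2 + 3*y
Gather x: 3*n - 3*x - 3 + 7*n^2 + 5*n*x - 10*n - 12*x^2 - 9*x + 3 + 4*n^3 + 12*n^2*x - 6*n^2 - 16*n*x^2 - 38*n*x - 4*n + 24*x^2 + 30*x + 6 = 4*n^3 + n^2 - 11*n + x^2*(12 - 16*n) + x*(12*n^2 - 33*n + 18) + 6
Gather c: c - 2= c - 2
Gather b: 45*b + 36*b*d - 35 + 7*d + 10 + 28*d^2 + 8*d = b*(36*d + 45) + 28*d^2 + 15*d - 25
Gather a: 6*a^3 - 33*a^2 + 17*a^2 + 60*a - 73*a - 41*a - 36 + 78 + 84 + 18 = 6*a^3 - 16*a^2 - 54*a + 144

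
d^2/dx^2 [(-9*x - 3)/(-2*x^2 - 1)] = 12*(6*x^3 + 6*x^2 - 9*x - 1)/(8*x^6 + 12*x^4 + 6*x^2 + 1)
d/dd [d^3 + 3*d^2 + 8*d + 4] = 3*d^2 + 6*d + 8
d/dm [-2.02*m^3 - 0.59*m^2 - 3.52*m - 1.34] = -6.06*m^2 - 1.18*m - 3.52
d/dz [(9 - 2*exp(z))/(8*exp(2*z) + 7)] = (16*exp(2*z) - 144*exp(z) - 14)*exp(z)/(64*exp(4*z) + 112*exp(2*z) + 49)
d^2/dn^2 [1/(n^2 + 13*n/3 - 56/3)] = 6*(-9*n^2 - 39*n + (6*n + 13)^2 + 168)/(3*n^2 + 13*n - 56)^3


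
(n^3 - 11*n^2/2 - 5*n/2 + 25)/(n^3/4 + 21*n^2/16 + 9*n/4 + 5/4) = 8*(2*n^2 - 15*n + 25)/(4*n^2 + 13*n + 10)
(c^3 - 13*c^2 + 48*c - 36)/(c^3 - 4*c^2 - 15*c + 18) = (c - 6)/(c + 3)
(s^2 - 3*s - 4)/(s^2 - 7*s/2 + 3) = 2*(s^2 - 3*s - 4)/(2*s^2 - 7*s + 6)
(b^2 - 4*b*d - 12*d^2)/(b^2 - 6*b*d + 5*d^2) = (b^2 - 4*b*d - 12*d^2)/(b^2 - 6*b*d + 5*d^2)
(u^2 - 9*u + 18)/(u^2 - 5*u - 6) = (u - 3)/(u + 1)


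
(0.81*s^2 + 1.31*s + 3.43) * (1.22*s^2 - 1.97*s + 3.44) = 0.9882*s^4 + 0.00249999999999995*s^3 + 4.3903*s^2 - 2.2507*s + 11.7992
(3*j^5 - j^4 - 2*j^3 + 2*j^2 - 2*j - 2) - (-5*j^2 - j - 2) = 3*j^5 - j^4 - 2*j^3 + 7*j^2 - j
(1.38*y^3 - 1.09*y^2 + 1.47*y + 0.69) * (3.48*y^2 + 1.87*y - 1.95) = 4.8024*y^5 - 1.2126*y^4 + 0.386299999999999*y^3 + 7.2756*y^2 - 1.5762*y - 1.3455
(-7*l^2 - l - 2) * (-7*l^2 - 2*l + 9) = 49*l^4 + 21*l^3 - 47*l^2 - 5*l - 18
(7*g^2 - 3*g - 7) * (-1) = -7*g^2 + 3*g + 7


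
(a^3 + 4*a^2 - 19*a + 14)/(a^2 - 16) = (a^3 + 4*a^2 - 19*a + 14)/(a^2 - 16)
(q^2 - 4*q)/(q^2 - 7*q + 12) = q/(q - 3)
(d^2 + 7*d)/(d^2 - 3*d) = (d + 7)/(d - 3)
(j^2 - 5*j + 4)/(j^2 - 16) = (j - 1)/(j + 4)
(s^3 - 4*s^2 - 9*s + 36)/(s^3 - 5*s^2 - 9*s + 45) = (s - 4)/(s - 5)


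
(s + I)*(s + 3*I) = s^2 + 4*I*s - 3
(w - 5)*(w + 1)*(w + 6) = w^3 + 2*w^2 - 29*w - 30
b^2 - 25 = (b - 5)*(b + 5)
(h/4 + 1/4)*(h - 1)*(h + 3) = h^3/4 + 3*h^2/4 - h/4 - 3/4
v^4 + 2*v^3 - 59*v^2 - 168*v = v*(v - 8)*(v + 3)*(v + 7)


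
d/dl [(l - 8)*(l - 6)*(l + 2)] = 3*l^2 - 24*l + 20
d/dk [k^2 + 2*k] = 2*k + 2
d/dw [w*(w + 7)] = 2*w + 7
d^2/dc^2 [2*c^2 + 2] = 4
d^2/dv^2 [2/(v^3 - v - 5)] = 4*(-3*v*(-v^3 + v + 5) - (3*v^2 - 1)^2)/(-v^3 + v + 5)^3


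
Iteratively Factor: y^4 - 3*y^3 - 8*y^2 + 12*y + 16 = (y - 4)*(y^3 + y^2 - 4*y - 4) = (y - 4)*(y - 2)*(y^2 + 3*y + 2) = (y - 4)*(y - 2)*(y + 1)*(y + 2)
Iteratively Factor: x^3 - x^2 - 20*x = (x - 5)*(x^2 + 4*x) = x*(x - 5)*(x + 4)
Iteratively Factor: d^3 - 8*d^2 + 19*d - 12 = (d - 3)*(d^2 - 5*d + 4) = (d - 3)*(d - 1)*(d - 4)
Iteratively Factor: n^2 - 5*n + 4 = (n - 4)*(n - 1)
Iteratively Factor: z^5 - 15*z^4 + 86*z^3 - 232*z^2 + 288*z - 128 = (z - 1)*(z^4 - 14*z^3 + 72*z^2 - 160*z + 128) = (z - 4)*(z - 1)*(z^3 - 10*z^2 + 32*z - 32) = (z - 4)*(z - 2)*(z - 1)*(z^2 - 8*z + 16) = (z - 4)^2*(z - 2)*(z - 1)*(z - 4)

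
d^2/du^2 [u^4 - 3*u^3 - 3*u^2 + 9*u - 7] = 12*u^2 - 18*u - 6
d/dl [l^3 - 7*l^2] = l*(3*l - 14)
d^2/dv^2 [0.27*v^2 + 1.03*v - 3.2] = 0.540000000000000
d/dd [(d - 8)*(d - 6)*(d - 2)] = 3*d^2 - 32*d + 76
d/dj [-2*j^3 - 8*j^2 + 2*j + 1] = -6*j^2 - 16*j + 2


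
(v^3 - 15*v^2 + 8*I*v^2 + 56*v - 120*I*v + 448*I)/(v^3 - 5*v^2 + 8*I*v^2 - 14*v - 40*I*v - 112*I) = (v - 8)/(v + 2)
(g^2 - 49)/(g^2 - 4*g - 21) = (g + 7)/(g + 3)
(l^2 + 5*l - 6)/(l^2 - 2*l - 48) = (l - 1)/(l - 8)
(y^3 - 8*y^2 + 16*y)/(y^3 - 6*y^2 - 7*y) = (-y^2 + 8*y - 16)/(-y^2 + 6*y + 7)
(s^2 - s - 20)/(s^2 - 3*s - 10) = (s + 4)/(s + 2)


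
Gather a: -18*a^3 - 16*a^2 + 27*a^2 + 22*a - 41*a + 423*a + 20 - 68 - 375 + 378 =-18*a^3 + 11*a^2 + 404*a - 45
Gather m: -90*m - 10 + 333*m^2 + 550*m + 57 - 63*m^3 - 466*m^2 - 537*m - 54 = -63*m^3 - 133*m^2 - 77*m - 7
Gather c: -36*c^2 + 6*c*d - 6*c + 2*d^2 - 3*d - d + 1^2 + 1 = -36*c^2 + c*(6*d - 6) + 2*d^2 - 4*d + 2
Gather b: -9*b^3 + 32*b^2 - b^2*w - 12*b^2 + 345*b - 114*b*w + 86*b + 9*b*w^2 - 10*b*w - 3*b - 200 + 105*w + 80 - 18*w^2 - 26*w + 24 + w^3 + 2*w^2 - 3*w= -9*b^3 + b^2*(20 - w) + b*(9*w^2 - 124*w + 428) + w^3 - 16*w^2 + 76*w - 96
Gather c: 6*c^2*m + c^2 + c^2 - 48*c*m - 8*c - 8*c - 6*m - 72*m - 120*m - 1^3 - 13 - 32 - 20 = c^2*(6*m + 2) + c*(-48*m - 16) - 198*m - 66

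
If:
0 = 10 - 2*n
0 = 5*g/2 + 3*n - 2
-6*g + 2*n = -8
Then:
No Solution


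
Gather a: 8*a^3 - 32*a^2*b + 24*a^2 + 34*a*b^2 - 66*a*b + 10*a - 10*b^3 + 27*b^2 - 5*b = 8*a^3 + a^2*(24 - 32*b) + a*(34*b^2 - 66*b + 10) - 10*b^3 + 27*b^2 - 5*b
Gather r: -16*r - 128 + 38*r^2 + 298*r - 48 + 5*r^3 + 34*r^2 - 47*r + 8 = 5*r^3 + 72*r^2 + 235*r - 168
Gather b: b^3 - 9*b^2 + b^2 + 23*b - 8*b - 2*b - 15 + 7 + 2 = b^3 - 8*b^2 + 13*b - 6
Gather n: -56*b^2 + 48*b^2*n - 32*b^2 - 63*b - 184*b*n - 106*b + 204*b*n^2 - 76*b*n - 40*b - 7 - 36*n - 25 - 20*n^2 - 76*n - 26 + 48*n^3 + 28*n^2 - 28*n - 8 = -88*b^2 - 209*b + 48*n^3 + n^2*(204*b + 8) + n*(48*b^2 - 260*b - 140) - 66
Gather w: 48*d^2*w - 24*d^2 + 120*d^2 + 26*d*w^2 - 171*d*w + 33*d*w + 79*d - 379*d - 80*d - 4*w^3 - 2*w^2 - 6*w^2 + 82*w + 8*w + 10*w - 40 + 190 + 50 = 96*d^2 - 380*d - 4*w^3 + w^2*(26*d - 8) + w*(48*d^2 - 138*d + 100) + 200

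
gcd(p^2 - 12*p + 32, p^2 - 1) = 1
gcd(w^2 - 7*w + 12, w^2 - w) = 1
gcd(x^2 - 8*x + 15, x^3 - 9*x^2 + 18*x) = x - 3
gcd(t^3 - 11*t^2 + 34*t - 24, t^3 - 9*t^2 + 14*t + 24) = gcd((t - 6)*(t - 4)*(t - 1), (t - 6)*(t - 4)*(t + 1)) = t^2 - 10*t + 24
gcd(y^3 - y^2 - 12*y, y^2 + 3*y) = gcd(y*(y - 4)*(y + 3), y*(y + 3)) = y^2 + 3*y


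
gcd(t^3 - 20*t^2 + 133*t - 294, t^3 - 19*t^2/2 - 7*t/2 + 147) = t^2 - 13*t + 42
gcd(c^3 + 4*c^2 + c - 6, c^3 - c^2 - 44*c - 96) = c + 3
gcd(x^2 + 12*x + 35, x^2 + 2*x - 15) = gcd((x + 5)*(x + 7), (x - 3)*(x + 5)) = x + 5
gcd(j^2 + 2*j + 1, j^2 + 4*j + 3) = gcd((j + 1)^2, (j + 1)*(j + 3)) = j + 1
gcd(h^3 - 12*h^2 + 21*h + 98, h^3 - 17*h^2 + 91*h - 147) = h^2 - 14*h + 49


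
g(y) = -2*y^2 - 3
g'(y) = -4*y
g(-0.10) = -3.02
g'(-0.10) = 0.40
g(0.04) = -3.00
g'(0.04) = -0.16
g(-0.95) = -4.80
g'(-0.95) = 3.80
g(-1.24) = -6.08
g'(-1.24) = 4.96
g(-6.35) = -83.64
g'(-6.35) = 25.40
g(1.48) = -7.38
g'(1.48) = -5.92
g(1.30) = -6.38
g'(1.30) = -5.20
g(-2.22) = -12.86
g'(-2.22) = 8.88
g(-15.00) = -453.00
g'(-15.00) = 60.00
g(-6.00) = -75.00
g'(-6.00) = 24.00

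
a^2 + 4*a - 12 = (a - 2)*(a + 6)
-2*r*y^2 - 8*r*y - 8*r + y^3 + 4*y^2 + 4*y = (-2*r + y)*(y + 2)^2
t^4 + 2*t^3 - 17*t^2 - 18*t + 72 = (t - 3)*(t - 2)*(t + 3)*(t + 4)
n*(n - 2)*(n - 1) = n^3 - 3*n^2 + 2*n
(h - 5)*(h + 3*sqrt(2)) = h^2 - 5*h + 3*sqrt(2)*h - 15*sqrt(2)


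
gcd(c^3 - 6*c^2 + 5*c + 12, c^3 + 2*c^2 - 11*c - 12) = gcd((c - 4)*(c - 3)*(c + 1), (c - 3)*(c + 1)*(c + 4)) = c^2 - 2*c - 3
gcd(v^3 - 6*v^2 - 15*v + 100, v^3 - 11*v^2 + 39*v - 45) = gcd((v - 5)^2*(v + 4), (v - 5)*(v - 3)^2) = v - 5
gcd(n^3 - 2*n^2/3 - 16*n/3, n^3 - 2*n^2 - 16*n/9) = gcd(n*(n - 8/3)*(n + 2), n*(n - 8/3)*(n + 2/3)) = n^2 - 8*n/3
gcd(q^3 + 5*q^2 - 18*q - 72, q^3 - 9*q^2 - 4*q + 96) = q^2 - q - 12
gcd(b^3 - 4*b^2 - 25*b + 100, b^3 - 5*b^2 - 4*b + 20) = b - 5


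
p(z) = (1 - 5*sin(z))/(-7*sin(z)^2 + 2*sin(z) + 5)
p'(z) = (1 - 5*sin(z))*(14*sin(z)*cos(z) - 2*cos(z))/(-7*sin(z)^2 + 2*sin(z) + 5)^2 - 5*cos(z)/(-7*sin(z)^2 + 2*sin(z) + 5) = (-35*sin(z)^2 + 14*sin(z) - 27)*cos(z)/((sin(z) - 1)^2*(7*sin(z) + 5)^2)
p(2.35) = -0.89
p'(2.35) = 2.95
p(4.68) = -1.50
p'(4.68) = 0.15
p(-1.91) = -1.84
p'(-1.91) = 2.45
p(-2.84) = 0.66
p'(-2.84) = 2.28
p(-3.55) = -0.21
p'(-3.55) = 1.12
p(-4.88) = -23.56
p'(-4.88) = -283.18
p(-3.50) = -0.16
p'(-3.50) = 1.06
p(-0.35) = 0.78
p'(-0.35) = -2.77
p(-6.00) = -0.08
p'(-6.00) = -0.99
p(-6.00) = -0.08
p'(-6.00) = -0.99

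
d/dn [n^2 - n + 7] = 2*n - 1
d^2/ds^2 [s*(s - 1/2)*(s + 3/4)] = 6*s + 1/2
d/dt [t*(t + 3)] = 2*t + 3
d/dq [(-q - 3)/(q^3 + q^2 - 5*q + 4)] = (-q^3 - q^2 + 5*q + (q + 3)*(3*q^2 + 2*q - 5) - 4)/(q^3 + q^2 - 5*q + 4)^2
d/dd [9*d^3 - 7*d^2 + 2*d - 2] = 27*d^2 - 14*d + 2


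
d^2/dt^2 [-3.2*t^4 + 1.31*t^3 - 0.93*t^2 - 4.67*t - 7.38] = -38.4*t^2 + 7.86*t - 1.86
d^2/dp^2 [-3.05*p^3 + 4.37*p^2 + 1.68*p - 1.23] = 8.74 - 18.3*p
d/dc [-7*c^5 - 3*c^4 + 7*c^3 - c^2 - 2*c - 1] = -35*c^4 - 12*c^3 + 21*c^2 - 2*c - 2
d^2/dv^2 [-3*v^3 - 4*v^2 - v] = -18*v - 8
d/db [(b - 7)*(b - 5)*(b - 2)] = 3*b^2 - 28*b + 59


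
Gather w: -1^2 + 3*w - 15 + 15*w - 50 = 18*w - 66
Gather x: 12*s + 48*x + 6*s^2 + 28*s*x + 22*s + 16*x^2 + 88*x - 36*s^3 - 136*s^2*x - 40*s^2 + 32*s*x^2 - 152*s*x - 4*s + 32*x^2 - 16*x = -36*s^3 - 34*s^2 + 30*s + x^2*(32*s + 48) + x*(-136*s^2 - 124*s + 120)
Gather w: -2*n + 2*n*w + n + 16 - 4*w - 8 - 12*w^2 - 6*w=-n - 12*w^2 + w*(2*n - 10) + 8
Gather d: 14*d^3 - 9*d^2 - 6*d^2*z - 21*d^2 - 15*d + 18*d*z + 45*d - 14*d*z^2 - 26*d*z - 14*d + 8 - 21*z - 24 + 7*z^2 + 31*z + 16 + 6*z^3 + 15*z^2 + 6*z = 14*d^3 + d^2*(-6*z - 30) + d*(-14*z^2 - 8*z + 16) + 6*z^3 + 22*z^2 + 16*z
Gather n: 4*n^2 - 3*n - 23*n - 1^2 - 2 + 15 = 4*n^2 - 26*n + 12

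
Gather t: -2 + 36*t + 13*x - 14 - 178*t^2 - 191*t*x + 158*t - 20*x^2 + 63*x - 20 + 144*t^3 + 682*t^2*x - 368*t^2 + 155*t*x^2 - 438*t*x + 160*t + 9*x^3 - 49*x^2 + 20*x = 144*t^3 + t^2*(682*x - 546) + t*(155*x^2 - 629*x + 354) + 9*x^3 - 69*x^2 + 96*x - 36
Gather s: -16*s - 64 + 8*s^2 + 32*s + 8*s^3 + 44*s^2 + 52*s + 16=8*s^3 + 52*s^2 + 68*s - 48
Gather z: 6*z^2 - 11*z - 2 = 6*z^2 - 11*z - 2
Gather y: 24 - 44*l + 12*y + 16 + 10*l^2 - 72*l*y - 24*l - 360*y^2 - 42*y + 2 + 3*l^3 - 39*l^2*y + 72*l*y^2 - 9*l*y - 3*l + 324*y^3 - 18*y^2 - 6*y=3*l^3 + 10*l^2 - 71*l + 324*y^3 + y^2*(72*l - 378) + y*(-39*l^2 - 81*l - 36) + 42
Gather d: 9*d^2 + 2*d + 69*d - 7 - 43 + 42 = 9*d^2 + 71*d - 8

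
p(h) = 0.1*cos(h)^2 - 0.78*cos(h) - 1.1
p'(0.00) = 0.00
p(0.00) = -1.78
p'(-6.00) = 0.16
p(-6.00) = -1.76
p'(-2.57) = -0.51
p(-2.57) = -0.37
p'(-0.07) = -0.04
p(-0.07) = -1.78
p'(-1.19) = -0.66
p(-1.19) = -1.38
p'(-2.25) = -0.70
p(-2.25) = -0.57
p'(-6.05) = 0.14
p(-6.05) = -1.76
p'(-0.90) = -0.51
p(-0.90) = -1.55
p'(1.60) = 0.79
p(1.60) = -1.08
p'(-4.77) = 0.77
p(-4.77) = -1.14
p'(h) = -0.2*sin(h)*cos(h) + 0.78*sin(h)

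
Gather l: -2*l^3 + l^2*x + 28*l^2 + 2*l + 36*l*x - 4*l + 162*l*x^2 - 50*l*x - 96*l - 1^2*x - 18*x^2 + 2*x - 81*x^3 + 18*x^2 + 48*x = -2*l^3 + l^2*(x + 28) + l*(162*x^2 - 14*x - 98) - 81*x^3 + 49*x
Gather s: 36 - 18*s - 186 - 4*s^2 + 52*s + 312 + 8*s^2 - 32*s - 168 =4*s^2 + 2*s - 6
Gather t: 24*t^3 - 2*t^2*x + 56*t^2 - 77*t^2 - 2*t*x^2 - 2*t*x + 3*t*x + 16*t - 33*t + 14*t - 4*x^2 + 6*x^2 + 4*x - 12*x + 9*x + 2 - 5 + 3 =24*t^3 + t^2*(-2*x - 21) + t*(-2*x^2 + x - 3) + 2*x^2 + x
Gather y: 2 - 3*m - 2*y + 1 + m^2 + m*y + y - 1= m^2 - 3*m + y*(m - 1) + 2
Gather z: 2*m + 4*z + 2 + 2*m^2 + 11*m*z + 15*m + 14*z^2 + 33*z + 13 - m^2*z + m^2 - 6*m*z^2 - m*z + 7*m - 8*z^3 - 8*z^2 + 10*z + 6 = 3*m^2 + 24*m - 8*z^3 + z^2*(6 - 6*m) + z*(-m^2 + 10*m + 47) + 21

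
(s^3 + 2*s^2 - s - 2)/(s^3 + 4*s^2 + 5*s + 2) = (s - 1)/(s + 1)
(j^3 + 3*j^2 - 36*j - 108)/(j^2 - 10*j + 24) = (j^2 + 9*j + 18)/(j - 4)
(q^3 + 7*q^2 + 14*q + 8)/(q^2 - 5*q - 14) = (q^2 + 5*q + 4)/(q - 7)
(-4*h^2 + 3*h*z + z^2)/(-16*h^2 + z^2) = (-h + z)/(-4*h + z)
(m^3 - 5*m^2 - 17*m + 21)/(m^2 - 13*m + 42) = (m^2 + 2*m - 3)/(m - 6)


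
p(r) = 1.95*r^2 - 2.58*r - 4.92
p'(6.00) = 20.82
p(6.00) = 49.80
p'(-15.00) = -61.08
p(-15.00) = 472.53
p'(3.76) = 12.08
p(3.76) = 12.95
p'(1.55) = 3.46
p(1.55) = -4.23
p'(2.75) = 8.14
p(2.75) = 2.73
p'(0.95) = 1.12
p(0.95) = -5.61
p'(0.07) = -2.31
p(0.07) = -5.09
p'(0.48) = -0.71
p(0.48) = -5.71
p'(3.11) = 9.55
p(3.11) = 5.92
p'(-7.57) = -32.10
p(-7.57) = 126.36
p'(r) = 3.9*r - 2.58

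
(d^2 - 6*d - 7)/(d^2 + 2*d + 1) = (d - 7)/(d + 1)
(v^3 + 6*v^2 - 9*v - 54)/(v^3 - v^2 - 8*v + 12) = (v^2 + 3*v - 18)/(v^2 - 4*v + 4)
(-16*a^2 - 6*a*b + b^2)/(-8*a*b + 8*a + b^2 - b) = (2*a + b)/(b - 1)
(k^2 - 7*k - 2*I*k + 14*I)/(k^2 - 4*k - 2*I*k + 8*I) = (k - 7)/(k - 4)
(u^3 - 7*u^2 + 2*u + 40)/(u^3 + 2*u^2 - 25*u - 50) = (u - 4)/(u + 5)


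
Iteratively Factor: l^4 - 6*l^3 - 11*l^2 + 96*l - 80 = (l - 1)*(l^3 - 5*l^2 - 16*l + 80) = (l - 4)*(l - 1)*(l^2 - l - 20) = (l - 5)*(l - 4)*(l - 1)*(l + 4)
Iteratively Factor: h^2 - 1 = (h + 1)*(h - 1)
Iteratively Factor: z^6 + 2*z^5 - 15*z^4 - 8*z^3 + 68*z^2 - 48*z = (z - 2)*(z^5 + 4*z^4 - 7*z^3 - 22*z^2 + 24*z) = (z - 2)*(z + 4)*(z^4 - 7*z^2 + 6*z) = z*(z - 2)*(z + 4)*(z^3 - 7*z + 6) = z*(z - 2)*(z + 3)*(z + 4)*(z^2 - 3*z + 2) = z*(z - 2)^2*(z + 3)*(z + 4)*(z - 1)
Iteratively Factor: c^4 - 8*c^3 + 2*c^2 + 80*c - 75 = (c + 3)*(c^3 - 11*c^2 + 35*c - 25) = (c - 5)*(c + 3)*(c^2 - 6*c + 5) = (c - 5)*(c - 1)*(c + 3)*(c - 5)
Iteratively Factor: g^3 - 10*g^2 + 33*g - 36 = (g - 4)*(g^2 - 6*g + 9) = (g - 4)*(g - 3)*(g - 3)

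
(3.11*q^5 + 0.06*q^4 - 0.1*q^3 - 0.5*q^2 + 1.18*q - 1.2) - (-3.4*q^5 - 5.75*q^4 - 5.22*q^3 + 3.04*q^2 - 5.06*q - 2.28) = 6.51*q^5 + 5.81*q^4 + 5.12*q^3 - 3.54*q^2 + 6.24*q + 1.08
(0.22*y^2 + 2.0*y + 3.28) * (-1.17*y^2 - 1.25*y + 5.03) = -0.2574*y^4 - 2.615*y^3 - 5.231*y^2 + 5.96*y + 16.4984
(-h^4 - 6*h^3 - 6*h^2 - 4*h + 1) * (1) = -h^4 - 6*h^3 - 6*h^2 - 4*h + 1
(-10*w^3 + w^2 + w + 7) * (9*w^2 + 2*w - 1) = -90*w^5 - 11*w^4 + 21*w^3 + 64*w^2 + 13*w - 7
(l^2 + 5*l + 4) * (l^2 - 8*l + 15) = l^4 - 3*l^3 - 21*l^2 + 43*l + 60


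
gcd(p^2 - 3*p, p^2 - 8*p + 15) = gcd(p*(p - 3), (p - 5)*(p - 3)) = p - 3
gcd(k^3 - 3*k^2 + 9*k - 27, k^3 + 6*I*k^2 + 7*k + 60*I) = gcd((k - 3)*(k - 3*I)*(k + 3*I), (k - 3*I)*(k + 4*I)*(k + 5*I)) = k - 3*I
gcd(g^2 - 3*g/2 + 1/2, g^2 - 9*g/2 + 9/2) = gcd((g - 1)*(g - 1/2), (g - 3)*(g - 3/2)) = 1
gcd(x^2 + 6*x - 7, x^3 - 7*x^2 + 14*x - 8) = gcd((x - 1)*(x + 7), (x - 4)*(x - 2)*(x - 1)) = x - 1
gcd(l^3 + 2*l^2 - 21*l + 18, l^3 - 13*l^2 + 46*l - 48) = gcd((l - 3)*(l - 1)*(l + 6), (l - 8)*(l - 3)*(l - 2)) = l - 3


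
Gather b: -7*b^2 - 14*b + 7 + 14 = -7*b^2 - 14*b + 21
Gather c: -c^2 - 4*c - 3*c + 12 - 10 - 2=-c^2 - 7*c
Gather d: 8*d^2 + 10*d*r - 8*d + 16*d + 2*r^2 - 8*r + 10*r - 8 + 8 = 8*d^2 + d*(10*r + 8) + 2*r^2 + 2*r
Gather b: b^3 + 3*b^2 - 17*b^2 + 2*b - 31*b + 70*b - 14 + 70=b^3 - 14*b^2 + 41*b + 56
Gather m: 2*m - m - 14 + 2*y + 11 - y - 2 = m + y - 5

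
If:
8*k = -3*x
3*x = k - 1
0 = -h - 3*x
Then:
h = 8/9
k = 1/9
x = -8/27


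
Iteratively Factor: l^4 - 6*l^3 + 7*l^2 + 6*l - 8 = (l + 1)*(l^3 - 7*l^2 + 14*l - 8) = (l - 2)*(l + 1)*(l^2 - 5*l + 4) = (l - 2)*(l - 1)*(l + 1)*(l - 4)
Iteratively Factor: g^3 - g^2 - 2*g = (g + 1)*(g^2 - 2*g) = g*(g + 1)*(g - 2)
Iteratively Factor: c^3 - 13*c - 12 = (c - 4)*(c^2 + 4*c + 3) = (c - 4)*(c + 3)*(c + 1)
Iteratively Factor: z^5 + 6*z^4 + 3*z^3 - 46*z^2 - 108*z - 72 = (z + 2)*(z^4 + 4*z^3 - 5*z^2 - 36*z - 36) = (z + 2)*(z + 3)*(z^3 + z^2 - 8*z - 12) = (z + 2)^2*(z + 3)*(z^2 - z - 6) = (z - 3)*(z + 2)^2*(z + 3)*(z + 2)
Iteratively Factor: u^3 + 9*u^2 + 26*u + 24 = (u + 4)*(u^2 + 5*u + 6) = (u + 3)*(u + 4)*(u + 2)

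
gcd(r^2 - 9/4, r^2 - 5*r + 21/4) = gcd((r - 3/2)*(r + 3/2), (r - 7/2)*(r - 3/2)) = r - 3/2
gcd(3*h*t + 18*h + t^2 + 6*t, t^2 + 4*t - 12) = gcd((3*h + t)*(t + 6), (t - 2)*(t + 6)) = t + 6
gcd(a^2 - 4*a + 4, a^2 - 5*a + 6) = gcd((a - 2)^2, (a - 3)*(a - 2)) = a - 2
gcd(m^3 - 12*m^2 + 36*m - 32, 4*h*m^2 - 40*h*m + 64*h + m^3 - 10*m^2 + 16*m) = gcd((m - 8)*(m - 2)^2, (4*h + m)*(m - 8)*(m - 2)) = m^2 - 10*m + 16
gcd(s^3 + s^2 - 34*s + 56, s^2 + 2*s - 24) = s - 4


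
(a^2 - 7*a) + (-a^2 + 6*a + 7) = 7 - a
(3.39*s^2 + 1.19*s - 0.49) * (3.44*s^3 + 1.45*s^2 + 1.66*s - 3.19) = 11.6616*s^5 + 9.0091*s^4 + 5.6673*s^3 - 9.5492*s^2 - 4.6095*s + 1.5631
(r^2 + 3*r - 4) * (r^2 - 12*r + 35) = r^4 - 9*r^3 - 5*r^2 + 153*r - 140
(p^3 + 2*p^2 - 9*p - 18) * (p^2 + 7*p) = p^5 + 9*p^4 + 5*p^3 - 81*p^2 - 126*p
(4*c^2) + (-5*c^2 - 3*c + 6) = -c^2 - 3*c + 6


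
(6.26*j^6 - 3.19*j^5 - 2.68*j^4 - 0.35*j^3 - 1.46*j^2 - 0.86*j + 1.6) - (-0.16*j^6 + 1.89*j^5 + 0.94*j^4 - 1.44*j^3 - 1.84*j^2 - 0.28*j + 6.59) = 6.42*j^6 - 5.08*j^5 - 3.62*j^4 + 1.09*j^3 + 0.38*j^2 - 0.58*j - 4.99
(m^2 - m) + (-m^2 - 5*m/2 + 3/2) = 3/2 - 7*m/2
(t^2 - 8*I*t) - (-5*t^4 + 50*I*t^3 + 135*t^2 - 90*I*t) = 5*t^4 - 50*I*t^3 - 134*t^2 + 82*I*t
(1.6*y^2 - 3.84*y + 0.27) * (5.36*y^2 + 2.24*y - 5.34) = 8.576*y^4 - 16.9984*y^3 - 15.6984*y^2 + 21.1104*y - 1.4418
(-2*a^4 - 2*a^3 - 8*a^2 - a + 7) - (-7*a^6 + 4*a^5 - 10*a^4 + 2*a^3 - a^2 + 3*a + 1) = 7*a^6 - 4*a^5 + 8*a^4 - 4*a^3 - 7*a^2 - 4*a + 6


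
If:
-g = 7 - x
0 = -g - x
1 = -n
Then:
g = -7/2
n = -1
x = 7/2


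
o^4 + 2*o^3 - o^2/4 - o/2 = o*(o - 1/2)*(o + 1/2)*(o + 2)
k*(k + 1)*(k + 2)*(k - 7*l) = k^4 - 7*k^3*l + 3*k^3 - 21*k^2*l + 2*k^2 - 14*k*l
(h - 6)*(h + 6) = h^2 - 36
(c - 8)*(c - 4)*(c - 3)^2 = c^4 - 18*c^3 + 113*c^2 - 300*c + 288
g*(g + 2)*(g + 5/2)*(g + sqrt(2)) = g^4 + sqrt(2)*g^3 + 9*g^3/2 + 5*g^2 + 9*sqrt(2)*g^2/2 + 5*sqrt(2)*g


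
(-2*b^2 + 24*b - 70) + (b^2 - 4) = -b^2 + 24*b - 74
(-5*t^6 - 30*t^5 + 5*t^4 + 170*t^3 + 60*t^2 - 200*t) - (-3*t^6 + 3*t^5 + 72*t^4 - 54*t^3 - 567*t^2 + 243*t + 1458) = -2*t^6 - 33*t^5 - 67*t^4 + 224*t^3 + 627*t^2 - 443*t - 1458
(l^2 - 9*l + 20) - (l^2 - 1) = 21 - 9*l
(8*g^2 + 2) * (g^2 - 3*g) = 8*g^4 - 24*g^3 + 2*g^2 - 6*g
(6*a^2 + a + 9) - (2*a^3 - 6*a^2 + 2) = -2*a^3 + 12*a^2 + a + 7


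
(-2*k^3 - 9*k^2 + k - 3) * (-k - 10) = 2*k^4 + 29*k^3 + 89*k^2 - 7*k + 30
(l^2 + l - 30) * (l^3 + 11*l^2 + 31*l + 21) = l^5 + 12*l^4 + 12*l^3 - 278*l^2 - 909*l - 630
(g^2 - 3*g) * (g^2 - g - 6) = g^4 - 4*g^3 - 3*g^2 + 18*g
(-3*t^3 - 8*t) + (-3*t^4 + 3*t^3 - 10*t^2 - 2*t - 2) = -3*t^4 - 10*t^2 - 10*t - 2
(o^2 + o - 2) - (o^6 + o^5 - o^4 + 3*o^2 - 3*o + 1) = -o^6 - o^5 + o^4 - 2*o^2 + 4*o - 3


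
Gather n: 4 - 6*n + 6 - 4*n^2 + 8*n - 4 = -4*n^2 + 2*n + 6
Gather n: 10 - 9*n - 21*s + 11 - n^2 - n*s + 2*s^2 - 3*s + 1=-n^2 + n*(-s - 9) + 2*s^2 - 24*s + 22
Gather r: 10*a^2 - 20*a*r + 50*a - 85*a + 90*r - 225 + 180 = 10*a^2 - 35*a + r*(90 - 20*a) - 45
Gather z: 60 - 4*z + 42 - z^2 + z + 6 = -z^2 - 3*z + 108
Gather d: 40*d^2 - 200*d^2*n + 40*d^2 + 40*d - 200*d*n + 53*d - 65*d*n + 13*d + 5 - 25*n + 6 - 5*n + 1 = d^2*(80 - 200*n) + d*(106 - 265*n) - 30*n + 12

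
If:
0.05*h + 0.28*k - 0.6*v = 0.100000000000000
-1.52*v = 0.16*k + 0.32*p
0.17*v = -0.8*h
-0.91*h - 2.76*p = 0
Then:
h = 0.01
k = 0.29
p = -0.00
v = -0.03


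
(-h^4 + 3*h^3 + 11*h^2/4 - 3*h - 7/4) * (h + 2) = -h^5 + h^4 + 35*h^3/4 + 5*h^2/2 - 31*h/4 - 7/2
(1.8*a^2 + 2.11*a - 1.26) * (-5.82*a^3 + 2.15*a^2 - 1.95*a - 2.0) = -10.476*a^5 - 8.4102*a^4 + 8.3597*a^3 - 10.4235*a^2 - 1.763*a + 2.52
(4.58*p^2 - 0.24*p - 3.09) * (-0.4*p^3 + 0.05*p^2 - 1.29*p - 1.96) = -1.832*p^5 + 0.325*p^4 - 4.6842*p^3 - 8.8217*p^2 + 4.4565*p + 6.0564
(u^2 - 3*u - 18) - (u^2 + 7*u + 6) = -10*u - 24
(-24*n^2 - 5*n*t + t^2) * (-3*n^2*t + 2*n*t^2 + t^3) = 72*n^4*t - 33*n^3*t^2 - 37*n^2*t^3 - 3*n*t^4 + t^5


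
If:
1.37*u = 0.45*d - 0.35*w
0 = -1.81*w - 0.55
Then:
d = 3.04444444444444*u - 0.23634131368938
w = -0.30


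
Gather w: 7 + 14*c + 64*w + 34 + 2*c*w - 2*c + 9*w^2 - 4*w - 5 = 12*c + 9*w^2 + w*(2*c + 60) + 36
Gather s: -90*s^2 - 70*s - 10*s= -90*s^2 - 80*s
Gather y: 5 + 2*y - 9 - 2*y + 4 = 0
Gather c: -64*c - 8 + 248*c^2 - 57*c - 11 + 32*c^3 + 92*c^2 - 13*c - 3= 32*c^3 + 340*c^2 - 134*c - 22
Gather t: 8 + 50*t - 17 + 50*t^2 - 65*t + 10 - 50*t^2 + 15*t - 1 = 0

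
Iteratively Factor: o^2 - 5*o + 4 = (o - 4)*(o - 1)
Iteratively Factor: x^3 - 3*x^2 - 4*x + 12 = (x - 3)*(x^2 - 4) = (x - 3)*(x + 2)*(x - 2)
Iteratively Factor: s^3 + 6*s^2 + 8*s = (s + 4)*(s^2 + 2*s) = (s + 2)*(s + 4)*(s)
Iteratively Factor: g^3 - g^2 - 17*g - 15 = (g + 3)*(g^2 - 4*g - 5) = (g + 1)*(g + 3)*(g - 5)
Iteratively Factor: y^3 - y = (y)*(y^2 - 1) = y*(y + 1)*(y - 1)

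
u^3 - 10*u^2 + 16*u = u*(u - 8)*(u - 2)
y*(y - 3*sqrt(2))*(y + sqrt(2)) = y^3 - 2*sqrt(2)*y^2 - 6*y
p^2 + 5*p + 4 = (p + 1)*(p + 4)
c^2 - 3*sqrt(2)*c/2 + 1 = (c - sqrt(2))*(c - sqrt(2)/2)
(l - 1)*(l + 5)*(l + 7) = l^3 + 11*l^2 + 23*l - 35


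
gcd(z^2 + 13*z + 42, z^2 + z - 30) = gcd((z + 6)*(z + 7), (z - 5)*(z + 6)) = z + 6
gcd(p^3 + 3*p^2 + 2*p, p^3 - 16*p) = p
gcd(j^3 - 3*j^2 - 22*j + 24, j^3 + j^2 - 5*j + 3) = j - 1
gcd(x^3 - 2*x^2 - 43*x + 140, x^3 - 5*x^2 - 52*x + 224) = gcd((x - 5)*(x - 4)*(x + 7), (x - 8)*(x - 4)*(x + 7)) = x^2 + 3*x - 28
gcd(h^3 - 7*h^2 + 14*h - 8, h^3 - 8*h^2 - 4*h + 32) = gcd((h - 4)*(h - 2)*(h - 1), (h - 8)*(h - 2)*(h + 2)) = h - 2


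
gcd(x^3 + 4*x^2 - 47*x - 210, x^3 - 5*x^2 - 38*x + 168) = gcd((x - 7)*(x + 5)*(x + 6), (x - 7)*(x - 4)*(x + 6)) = x^2 - x - 42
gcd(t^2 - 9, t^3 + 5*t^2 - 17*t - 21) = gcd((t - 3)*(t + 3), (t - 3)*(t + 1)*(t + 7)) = t - 3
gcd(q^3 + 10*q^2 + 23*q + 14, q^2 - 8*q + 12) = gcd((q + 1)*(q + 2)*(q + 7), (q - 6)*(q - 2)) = 1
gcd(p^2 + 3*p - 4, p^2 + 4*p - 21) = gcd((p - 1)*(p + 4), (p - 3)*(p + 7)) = 1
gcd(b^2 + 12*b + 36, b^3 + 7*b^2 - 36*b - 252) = b + 6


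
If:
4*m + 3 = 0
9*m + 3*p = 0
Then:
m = -3/4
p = 9/4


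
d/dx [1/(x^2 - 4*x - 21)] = 2*(2 - x)/(-x^2 + 4*x + 21)^2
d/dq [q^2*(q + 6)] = 3*q*(q + 4)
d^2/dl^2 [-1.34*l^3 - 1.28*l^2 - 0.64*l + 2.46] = -8.04*l - 2.56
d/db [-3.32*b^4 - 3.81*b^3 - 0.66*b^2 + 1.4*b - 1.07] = -13.28*b^3 - 11.43*b^2 - 1.32*b + 1.4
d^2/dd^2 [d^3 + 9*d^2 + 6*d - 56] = 6*d + 18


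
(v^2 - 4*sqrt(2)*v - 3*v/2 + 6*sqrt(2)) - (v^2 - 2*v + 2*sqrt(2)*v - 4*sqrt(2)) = -6*sqrt(2)*v + v/2 + 10*sqrt(2)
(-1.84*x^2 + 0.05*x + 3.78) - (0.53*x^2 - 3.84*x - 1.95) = -2.37*x^2 + 3.89*x + 5.73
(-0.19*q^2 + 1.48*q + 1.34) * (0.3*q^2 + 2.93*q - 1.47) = -0.057*q^4 - 0.1127*q^3 + 5.0177*q^2 + 1.7506*q - 1.9698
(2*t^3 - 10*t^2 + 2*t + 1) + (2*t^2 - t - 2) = 2*t^3 - 8*t^2 + t - 1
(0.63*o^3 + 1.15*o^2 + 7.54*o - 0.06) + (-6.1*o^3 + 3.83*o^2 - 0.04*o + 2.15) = -5.47*o^3 + 4.98*o^2 + 7.5*o + 2.09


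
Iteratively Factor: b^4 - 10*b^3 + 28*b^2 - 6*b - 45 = (b - 3)*(b^3 - 7*b^2 + 7*b + 15) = (b - 3)^2*(b^2 - 4*b - 5) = (b - 5)*(b - 3)^2*(b + 1)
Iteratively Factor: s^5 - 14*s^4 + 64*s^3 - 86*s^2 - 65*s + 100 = (s - 4)*(s^4 - 10*s^3 + 24*s^2 + 10*s - 25) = (s - 4)*(s + 1)*(s^3 - 11*s^2 + 35*s - 25) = (s - 5)*(s - 4)*(s + 1)*(s^2 - 6*s + 5) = (s - 5)*(s - 4)*(s - 1)*(s + 1)*(s - 5)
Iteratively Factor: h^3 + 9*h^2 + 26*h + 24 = (h + 3)*(h^2 + 6*h + 8) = (h + 2)*(h + 3)*(h + 4)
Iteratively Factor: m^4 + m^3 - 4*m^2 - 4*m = (m + 1)*(m^3 - 4*m) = (m + 1)*(m + 2)*(m^2 - 2*m) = (m - 2)*(m + 1)*(m + 2)*(m)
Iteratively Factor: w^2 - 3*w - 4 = (w + 1)*(w - 4)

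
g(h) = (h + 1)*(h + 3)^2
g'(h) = (h + 1)*(2*h + 6) + (h + 3)^2 = (h + 3)*(3*h + 5)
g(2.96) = 140.67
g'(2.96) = 82.72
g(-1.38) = -1.00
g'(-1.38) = 1.39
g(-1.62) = -1.18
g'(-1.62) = 0.19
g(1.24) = 40.27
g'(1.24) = 36.97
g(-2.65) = -0.20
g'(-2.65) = -1.03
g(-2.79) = -0.08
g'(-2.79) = -0.71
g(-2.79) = -0.08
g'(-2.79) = -0.71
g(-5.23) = -21.04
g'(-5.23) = 23.84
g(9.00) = 1440.00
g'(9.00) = 384.00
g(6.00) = 567.00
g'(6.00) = 207.00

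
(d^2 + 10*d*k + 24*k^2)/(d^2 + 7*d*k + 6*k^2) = (d + 4*k)/(d + k)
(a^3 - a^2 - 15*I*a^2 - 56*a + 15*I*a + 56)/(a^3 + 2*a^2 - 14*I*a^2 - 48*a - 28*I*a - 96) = (a^2 + a*(-1 - 7*I) + 7*I)/(a^2 + a*(2 - 6*I) - 12*I)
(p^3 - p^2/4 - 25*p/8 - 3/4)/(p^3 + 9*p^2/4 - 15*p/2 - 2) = (p + 3/2)/(p + 4)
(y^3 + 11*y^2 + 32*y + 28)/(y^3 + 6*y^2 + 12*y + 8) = (y + 7)/(y + 2)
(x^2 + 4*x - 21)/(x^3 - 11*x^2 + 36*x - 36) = (x + 7)/(x^2 - 8*x + 12)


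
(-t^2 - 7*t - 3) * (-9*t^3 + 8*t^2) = 9*t^5 + 55*t^4 - 29*t^3 - 24*t^2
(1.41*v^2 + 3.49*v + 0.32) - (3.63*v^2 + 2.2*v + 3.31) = -2.22*v^2 + 1.29*v - 2.99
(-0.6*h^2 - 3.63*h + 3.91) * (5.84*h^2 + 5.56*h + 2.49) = -3.504*h^4 - 24.5352*h^3 + 1.1576*h^2 + 12.7009*h + 9.7359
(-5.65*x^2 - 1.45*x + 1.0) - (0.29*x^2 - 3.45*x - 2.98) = -5.94*x^2 + 2.0*x + 3.98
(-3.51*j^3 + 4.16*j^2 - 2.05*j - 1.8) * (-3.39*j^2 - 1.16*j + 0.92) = 11.8989*j^5 - 10.0308*j^4 - 1.1053*j^3 + 12.3072*j^2 + 0.202*j - 1.656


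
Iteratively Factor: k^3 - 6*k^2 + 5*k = (k - 5)*(k^2 - k) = k*(k - 5)*(k - 1)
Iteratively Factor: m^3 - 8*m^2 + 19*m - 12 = (m - 3)*(m^2 - 5*m + 4) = (m - 4)*(m - 3)*(m - 1)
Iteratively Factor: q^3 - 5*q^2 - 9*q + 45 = (q - 3)*(q^2 - 2*q - 15) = (q - 3)*(q + 3)*(q - 5)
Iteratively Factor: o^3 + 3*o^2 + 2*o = (o + 2)*(o^2 + o) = o*(o + 2)*(o + 1)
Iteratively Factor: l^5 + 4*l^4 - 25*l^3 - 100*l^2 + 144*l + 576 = (l + 4)*(l^4 - 25*l^2 + 144) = (l + 4)^2*(l^3 - 4*l^2 - 9*l + 36) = (l - 3)*(l + 4)^2*(l^2 - l - 12) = (l - 4)*(l - 3)*(l + 4)^2*(l + 3)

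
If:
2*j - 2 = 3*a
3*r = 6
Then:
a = 2*j/3 - 2/3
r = 2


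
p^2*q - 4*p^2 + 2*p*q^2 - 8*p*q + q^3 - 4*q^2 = (p + q)^2*(q - 4)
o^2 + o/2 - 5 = (o - 2)*(o + 5/2)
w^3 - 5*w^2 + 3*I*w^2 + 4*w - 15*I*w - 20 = (w - 5)*(w - I)*(w + 4*I)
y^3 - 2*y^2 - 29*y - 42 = (y - 7)*(y + 2)*(y + 3)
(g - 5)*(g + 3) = g^2 - 2*g - 15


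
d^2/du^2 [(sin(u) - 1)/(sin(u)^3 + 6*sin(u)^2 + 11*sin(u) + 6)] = (-4*sin(u)^6 - 5*sin(u)^5 + 85*sin(u)^4 + 249*sin(u)^3 + 65*sin(u)^2 - 376*sin(u) - 302)/((sin(u) + 1)^2*(sin(u) + 2)^3*(sin(u) + 3)^3)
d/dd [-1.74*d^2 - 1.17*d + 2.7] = -3.48*d - 1.17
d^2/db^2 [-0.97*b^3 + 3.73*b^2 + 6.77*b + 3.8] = 7.46 - 5.82*b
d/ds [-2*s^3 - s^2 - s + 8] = -6*s^2 - 2*s - 1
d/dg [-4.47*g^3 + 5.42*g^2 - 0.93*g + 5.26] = -13.41*g^2 + 10.84*g - 0.93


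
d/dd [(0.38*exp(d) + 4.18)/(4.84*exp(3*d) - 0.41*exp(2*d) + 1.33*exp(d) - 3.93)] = (-3.6784*exp(3*d) - 60.5378*exp(2*d) + 3.4276*exp(d) - 7.0528)*exp(d)/(23.4256*exp(6*d) - 3.9688*exp(5*d) + 13.0425*exp(4*d) - 39.133*exp(3*d) + 4.9915*exp(2*d) - 10.4538*exp(d) + 15.4449)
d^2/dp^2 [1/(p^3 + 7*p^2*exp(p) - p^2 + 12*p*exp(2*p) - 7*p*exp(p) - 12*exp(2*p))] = ((-7*p^2*exp(p) - 48*p*exp(2*p) - 21*p*exp(p) - 6*p + 2)*(p^3 + 7*p^2*exp(p) - p^2 + 12*p*exp(2*p) - 7*p*exp(p) - 12*exp(2*p)) + 2*(7*p^2*exp(p) + 3*p^2 + 24*p*exp(2*p) + 7*p*exp(p) - 2*p - 12*exp(2*p) - 7*exp(p))^2)/(p^3 + 7*p^2*exp(p) - p^2 + 12*p*exp(2*p) - 7*p*exp(p) - 12*exp(2*p))^3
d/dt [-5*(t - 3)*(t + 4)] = -10*t - 5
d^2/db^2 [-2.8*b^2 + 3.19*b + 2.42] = -5.60000000000000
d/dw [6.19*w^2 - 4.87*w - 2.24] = 12.38*w - 4.87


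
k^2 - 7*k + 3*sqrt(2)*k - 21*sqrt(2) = (k - 7)*(k + 3*sqrt(2))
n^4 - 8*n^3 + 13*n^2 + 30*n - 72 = (n - 4)*(n - 3)^2*(n + 2)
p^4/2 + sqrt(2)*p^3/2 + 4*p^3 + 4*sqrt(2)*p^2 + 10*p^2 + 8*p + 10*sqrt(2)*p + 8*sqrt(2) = (p + 2)*(p + 4)*(sqrt(2)*p/2 + 1)*(sqrt(2)*p/2 + sqrt(2))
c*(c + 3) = c^2 + 3*c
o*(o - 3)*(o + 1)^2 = o^4 - o^3 - 5*o^2 - 3*o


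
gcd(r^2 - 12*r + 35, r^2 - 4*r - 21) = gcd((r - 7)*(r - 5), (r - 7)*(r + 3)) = r - 7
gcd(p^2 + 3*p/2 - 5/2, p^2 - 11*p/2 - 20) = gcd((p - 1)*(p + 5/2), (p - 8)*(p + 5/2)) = p + 5/2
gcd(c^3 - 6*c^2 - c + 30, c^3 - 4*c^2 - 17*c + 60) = c^2 - 8*c + 15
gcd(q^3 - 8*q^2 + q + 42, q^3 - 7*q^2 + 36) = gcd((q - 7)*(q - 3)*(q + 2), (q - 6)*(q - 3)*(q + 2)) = q^2 - q - 6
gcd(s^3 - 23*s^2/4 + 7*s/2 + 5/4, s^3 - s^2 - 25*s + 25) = s^2 - 6*s + 5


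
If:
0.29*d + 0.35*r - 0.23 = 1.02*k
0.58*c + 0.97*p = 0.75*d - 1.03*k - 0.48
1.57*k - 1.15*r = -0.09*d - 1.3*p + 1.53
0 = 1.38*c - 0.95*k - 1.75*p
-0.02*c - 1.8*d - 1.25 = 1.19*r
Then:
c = 0.14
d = 0.42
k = -0.69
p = 0.48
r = -1.69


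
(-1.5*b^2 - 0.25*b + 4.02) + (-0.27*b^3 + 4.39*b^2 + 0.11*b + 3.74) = -0.27*b^3 + 2.89*b^2 - 0.14*b + 7.76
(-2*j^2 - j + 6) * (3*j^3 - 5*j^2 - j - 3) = -6*j^5 + 7*j^4 + 25*j^3 - 23*j^2 - 3*j - 18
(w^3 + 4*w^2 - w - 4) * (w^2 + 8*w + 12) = w^5 + 12*w^4 + 43*w^3 + 36*w^2 - 44*w - 48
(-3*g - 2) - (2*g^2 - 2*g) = -2*g^2 - g - 2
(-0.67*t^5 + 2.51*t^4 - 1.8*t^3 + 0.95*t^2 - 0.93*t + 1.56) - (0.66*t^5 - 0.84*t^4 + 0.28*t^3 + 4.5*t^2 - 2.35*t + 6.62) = -1.33*t^5 + 3.35*t^4 - 2.08*t^3 - 3.55*t^2 + 1.42*t - 5.06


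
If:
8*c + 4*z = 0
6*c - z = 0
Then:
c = 0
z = 0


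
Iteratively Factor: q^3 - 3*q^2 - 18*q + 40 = (q + 4)*(q^2 - 7*q + 10) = (q - 2)*(q + 4)*(q - 5)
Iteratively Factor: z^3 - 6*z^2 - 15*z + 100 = (z - 5)*(z^2 - z - 20) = (z - 5)^2*(z + 4)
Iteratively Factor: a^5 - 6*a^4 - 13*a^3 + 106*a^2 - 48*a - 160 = (a - 4)*(a^4 - 2*a^3 - 21*a^2 + 22*a + 40) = (a - 4)*(a - 2)*(a^3 - 21*a - 20) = (a - 4)*(a - 2)*(a + 4)*(a^2 - 4*a - 5) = (a - 4)*(a - 2)*(a + 1)*(a + 4)*(a - 5)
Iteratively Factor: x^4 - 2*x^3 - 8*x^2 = (x + 2)*(x^3 - 4*x^2) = x*(x + 2)*(x^2 - 4*x) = x^2*(x + 2)*(x - 4)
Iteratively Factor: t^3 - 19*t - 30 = (t + 3)*(t^2 - 3*t - 10) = (t - 5)*(t + 3)*(t + 2)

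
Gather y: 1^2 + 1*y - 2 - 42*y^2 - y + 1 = -42*y^2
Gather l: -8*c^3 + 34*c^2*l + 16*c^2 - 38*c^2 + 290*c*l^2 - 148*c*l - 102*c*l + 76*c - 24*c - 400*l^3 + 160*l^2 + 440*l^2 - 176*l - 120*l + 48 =-8*c^3 - 22*c^2 + 52*c - 400*l^3 + l^2*(290*c + 600) + l*(34*c^2 - 250*c - 296) + 48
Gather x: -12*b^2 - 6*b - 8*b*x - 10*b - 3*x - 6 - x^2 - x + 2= -12*b^2 - 16*b - x^2 + x*(-8*b - 4) - 4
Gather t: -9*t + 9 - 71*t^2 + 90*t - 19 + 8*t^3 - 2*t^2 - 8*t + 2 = 8*t^3 - 73*t^2 + 73*t - 8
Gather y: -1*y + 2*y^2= 2*y^2 - y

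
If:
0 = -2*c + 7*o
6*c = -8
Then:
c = -4/3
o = -8/21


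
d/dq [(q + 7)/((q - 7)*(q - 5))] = (-q^2 - 14*q + 119)/(q^4 - 24*q^3 + 214*q^2 - 840*q + 1225)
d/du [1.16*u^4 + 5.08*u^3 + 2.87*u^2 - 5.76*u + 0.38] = 4.64*u^3 + 15.24*u^2 + 5.74*u - 5.76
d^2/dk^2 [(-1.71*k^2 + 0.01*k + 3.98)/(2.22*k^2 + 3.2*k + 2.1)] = (-1.4210854715202e-14*k^4 + 24.394248*k^3 + 165.522312*k^2 + 169.3638*k + 29.18428)/(10.941048*k^6 + 47.31264*k^5 + 99.24732*k^4 + 122.2784*k^3 + 93.8826*k^2 + 42.336*k + 9.261)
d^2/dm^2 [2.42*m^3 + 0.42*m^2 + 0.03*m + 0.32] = 14.52*m + 0.84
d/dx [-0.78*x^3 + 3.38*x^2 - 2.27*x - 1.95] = -2.34*x^2 + 6.76*x - 2.27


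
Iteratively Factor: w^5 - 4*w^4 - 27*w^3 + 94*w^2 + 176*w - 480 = (w - 5)*(w^4 + w^3 - 22*w^2 - 16*w + 96) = (w - 5)*(w + 4)*(w^3 - 3*w^2 - 10*w + 24) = (w - 5)*(w - 4)*(w + 4)*(w^2 + w - 6) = (w - 5)*(w - 4)*(w - 2)*(w + 4)*(w + 3)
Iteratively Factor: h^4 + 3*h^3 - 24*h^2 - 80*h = (h)*(h^3 + 3*h^2 - 24*h - 80) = h*(h + 4)*(h^2 - h - 20) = h*(h - 5)*(h + 4)*(h + 4)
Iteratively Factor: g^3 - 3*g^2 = (g - 3)*(g^2) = g*(g - 3)*(g)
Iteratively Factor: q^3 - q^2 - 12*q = (q - 4)*(q^2 + 3*q) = q*(q - 4)*(q + 3)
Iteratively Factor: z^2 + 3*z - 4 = (z + 4)*(z - 1)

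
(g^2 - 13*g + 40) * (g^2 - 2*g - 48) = g^4 - 15*g^3 + 18*g^2 + 544*g - 1920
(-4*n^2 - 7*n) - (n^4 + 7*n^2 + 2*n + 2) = -n^4 - 11*n^2 - 9*n - 2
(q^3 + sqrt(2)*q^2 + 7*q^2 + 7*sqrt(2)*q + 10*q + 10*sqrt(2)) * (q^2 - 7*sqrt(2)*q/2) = q^5 - 5*sqrt(2)*q^4/2 + 7*q^4 - 35*sqrt(2)*q^3/2 + 3*q^3 - 49*q^2 - 25*sqrt(2)*q^2 - 70*q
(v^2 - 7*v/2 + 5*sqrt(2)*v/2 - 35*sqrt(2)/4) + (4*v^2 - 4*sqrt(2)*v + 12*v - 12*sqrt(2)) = 5*v^2 - 3*sqrt(2)*v/2 + 17*v/2 - 83*sqrt(2)/4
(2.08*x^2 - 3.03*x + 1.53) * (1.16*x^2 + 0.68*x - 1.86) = 2.4128*x^4 - 2.1004*x^3 - 4.1544*x^2 + 6.6762*x - 2.8458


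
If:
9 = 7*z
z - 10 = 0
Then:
No Solution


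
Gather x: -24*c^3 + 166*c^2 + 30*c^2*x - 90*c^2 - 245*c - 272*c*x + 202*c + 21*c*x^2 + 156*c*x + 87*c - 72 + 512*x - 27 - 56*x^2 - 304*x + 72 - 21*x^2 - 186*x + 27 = -24*c^3 + 76*c^2 + 44*c + x^2*(21*c - 77) + x*(30*c^2 - 116*c + 22)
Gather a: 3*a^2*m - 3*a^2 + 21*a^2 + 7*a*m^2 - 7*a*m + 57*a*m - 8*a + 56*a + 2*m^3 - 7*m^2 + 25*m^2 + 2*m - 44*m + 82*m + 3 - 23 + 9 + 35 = a^2*(3*m + 18) + a*(7*m^2 + 50*m + 48) + 2*m^3 + 18*m^2 + 40*m + 24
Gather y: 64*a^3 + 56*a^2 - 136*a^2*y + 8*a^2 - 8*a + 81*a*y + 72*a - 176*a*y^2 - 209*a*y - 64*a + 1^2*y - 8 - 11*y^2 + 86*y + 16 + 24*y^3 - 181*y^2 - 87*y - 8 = 64*a^3 + 64*a^2 + 24*y^3 + y^2*(-176*a - 192) + y*(-136*a^2 - 128*a)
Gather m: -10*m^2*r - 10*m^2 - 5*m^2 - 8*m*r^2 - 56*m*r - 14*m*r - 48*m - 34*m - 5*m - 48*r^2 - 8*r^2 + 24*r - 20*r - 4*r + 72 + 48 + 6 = m^2*(-10*r - 15) + m*(-8*r^2 - 70*r - 87) - 56*r^2 + 126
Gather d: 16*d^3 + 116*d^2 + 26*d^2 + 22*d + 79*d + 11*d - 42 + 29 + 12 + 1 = 16*d^3 + 142*d^2 + 112*d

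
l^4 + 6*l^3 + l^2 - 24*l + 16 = (l - 1)^2*(l + 4)^2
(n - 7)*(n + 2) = n^2 - 5*n - 14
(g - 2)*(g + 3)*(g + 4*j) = g^3 + 4*g^2*j + g^2 + 4*g*j - 6*g - 24*j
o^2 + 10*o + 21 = (o + 3)*(o + 7)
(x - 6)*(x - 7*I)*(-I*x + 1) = -I*x^3 - 6*x^2 + 6*I*x^2 + 36*x - 7*I*x + 42*I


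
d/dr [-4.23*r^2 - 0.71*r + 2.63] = -8.46*r - 0.71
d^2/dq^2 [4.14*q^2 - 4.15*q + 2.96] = 8.28000000000000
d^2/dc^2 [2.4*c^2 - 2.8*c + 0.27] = 4.80000000000000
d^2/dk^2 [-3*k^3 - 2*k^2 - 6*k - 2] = -18*k - 4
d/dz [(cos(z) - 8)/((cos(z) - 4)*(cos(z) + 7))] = (cos(z)^2 - 16*cos(z) + 4)*sin(z)/((cos(z) - 4)^2*(cos(z) + 7)^2)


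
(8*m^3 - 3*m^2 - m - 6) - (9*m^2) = 8*m^3 - 12*m^2 - m - 6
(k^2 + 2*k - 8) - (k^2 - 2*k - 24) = 4*k + 16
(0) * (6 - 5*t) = 0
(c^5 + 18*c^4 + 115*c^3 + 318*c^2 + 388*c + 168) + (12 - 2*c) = c^5 + 18*c^4 + 115*c^3 + 318*c^2 + 386*c + 180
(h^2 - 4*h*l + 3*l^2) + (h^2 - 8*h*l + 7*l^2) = 2*h^2 - 12*h*l + 10*l^2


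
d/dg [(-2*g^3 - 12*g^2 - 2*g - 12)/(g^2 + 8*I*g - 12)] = (-2*g^4 - 32*I*g^3 + g^2*(74 - 96*I) + 312*g + 24 + 96*I)/(g^4 + 16*I*g^3 - 88*g^2 - 192*I*g + 144)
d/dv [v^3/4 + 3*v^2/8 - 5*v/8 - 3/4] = 3*v^2/4 + 3*v/4 - 5/8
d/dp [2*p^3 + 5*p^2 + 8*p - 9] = 6*p^2 + 10*p + 8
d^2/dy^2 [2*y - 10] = 0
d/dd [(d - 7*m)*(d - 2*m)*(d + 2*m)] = 3*d^2 - 14*d*m - 4*m^2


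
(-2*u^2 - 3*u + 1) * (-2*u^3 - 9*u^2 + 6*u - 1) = 4*u^5 + 24*u^4 + 13*u^3 - 25*u^2 + 9*u - 1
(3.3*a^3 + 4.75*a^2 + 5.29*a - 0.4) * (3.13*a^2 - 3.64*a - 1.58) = 10.329*a^5 + 2.8555*a^4 - 5.9463*a^3 - 28.0126*a^2 - 6.9022*a + 0.632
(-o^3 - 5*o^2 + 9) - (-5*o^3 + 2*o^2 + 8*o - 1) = 4*o^3 - 7*o^2 - 8*o + 10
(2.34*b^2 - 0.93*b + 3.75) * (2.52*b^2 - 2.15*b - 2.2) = 5.8968*b^4 - 7.3746*b^3 + 6.3015*b^2 - 6.0165*b - 8.25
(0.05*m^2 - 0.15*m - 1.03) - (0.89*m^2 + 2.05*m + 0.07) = -0.84*m^2 - 2.2*m - 1.1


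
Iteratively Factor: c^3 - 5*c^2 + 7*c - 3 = (c - 1)*(c^2 - 4*c + 3) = (c - 3)*(c - 1)*(c - 1)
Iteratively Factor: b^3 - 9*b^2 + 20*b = (b - 4)*(b^2 - 5*b) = b*(b - 4)*(b - 5)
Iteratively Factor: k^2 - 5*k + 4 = (k - 1)*(k - 4)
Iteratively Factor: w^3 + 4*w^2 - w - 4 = (w + 4)*(w^2 - 1) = (w - 1)*(w + 4)*(w + 1)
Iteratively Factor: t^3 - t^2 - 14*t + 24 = (t - 2)*(t^2 + t - 12) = (t - 2)*(t + 4)*(t - 3)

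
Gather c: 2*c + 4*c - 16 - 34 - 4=6*c - 54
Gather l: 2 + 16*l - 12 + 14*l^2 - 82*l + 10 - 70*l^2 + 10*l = -56*l^2 - 56*l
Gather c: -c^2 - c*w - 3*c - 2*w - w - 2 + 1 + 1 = -c^2 + c*(-w - 3) - 3*w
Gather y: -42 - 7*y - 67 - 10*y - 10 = -17*y - 119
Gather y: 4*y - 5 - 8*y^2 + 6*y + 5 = -8*y^2 + 10*y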